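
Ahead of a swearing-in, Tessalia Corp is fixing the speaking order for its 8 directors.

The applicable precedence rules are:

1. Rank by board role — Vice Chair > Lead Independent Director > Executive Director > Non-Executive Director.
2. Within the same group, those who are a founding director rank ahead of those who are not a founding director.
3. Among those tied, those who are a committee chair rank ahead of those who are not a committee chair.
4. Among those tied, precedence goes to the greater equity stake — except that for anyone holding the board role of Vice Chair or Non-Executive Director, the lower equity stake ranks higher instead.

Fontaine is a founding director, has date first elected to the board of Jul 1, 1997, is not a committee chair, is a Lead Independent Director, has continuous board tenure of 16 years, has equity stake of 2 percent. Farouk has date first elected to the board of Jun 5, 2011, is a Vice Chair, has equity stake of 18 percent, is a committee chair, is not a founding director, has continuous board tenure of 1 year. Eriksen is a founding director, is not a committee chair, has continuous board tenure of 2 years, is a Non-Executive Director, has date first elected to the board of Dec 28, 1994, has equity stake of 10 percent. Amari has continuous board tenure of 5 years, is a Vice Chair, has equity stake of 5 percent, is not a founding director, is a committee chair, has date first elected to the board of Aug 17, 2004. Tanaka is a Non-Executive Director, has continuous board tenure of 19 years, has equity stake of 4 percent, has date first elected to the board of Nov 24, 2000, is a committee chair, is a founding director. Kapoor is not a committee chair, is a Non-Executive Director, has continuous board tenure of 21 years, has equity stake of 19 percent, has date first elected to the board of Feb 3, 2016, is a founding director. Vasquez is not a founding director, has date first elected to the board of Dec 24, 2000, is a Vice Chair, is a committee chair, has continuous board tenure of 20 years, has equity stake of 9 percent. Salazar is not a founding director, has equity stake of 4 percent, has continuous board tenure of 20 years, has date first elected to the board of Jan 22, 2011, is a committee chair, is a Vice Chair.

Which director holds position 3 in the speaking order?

By board role: Salazar, Amari, Vasquez and Farouk (Vice Chair); then Fontaine (Lead Independent Director); then Tanaka, Eriksen and Kapoor (Non-Executive Director).
Salazar, Amari, Vasquez and Farouk are each not a founding director, so the next rule applies.
Salazar, Amari, Vasquez and Farouk are each a committee chair, so the next rule applies.
Among Salazar, Amari, Vasquez and Farouk, by equity stake (lower first) (reversed rule for this group): Salazar (4 percent) before Amari (5 percent) before Vasquez (9 percent) before Farouk (18 percent).
Tanaka, Eriksen and Kapoor are each a founding director, so the next rule applies.
Among Tanaka, Eriksen and Kapoor, a committee chair before not a committee chair: Tanaka (a committee chair) before Eriksen and Kapoor (not a committee chair).
Among Eriksen and Kapoor, by equity stake (lower first) (reversed rule for this group): Eriksen (10 percent) before Kapoor (19 percent).
Order: Salazar, Amari, Vasquez, Farouk, Fontaine, Tanaka, Eriksen, Kapoor.

Vasquez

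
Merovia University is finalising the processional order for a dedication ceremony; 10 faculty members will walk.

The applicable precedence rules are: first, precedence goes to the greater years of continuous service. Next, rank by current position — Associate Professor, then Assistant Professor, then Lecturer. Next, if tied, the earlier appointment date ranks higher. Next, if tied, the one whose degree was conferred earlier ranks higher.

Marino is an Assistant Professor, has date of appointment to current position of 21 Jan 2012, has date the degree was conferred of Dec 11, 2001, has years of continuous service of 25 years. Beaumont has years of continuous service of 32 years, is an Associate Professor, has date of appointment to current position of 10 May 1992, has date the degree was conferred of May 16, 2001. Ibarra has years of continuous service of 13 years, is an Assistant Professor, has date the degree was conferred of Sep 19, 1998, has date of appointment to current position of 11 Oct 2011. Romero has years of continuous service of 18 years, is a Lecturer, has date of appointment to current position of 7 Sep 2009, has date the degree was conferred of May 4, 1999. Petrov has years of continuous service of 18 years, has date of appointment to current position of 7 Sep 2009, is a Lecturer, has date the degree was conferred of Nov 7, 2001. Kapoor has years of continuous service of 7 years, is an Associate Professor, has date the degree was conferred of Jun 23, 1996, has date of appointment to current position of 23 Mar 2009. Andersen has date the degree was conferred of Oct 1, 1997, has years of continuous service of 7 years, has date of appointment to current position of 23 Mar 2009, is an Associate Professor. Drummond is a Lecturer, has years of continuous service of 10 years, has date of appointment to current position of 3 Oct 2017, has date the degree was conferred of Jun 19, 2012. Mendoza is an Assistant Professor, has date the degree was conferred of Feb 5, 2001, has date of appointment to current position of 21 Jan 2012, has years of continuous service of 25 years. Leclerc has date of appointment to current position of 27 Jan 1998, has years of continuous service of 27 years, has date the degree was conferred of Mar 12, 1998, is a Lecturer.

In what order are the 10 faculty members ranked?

Beaumont, Leclerc, Mendoza, Marino, Romero, Petrov, Ibarra, Drummond, Kapoor, Andersen

By years of continuous service (higher first): Beaumont (32 years); then Leclerc (27 years); then Mendoza and Marino (both 25 years); then Romero and Petrov (both 18 years); then Ibarra (13 years); then Drummond (10 years); then Kapoor and Andersen (both 7 years).
Mendoza and Marino are each Assistant Professor, so the next rule applies.
Mendoza and Marino both have date of appointment to current position 21 Jan 2012, so the next rule applies.
Among Mendoza and Marino, by date the degree was conferred (earlier first): Mendoza (Feb 5, 2001) before Marino (Dec 11, 2001).
Romero and Petrov are each Lecturer, so the next rule applies.
Romero and Petrov both have date of appointment to current position 7 Sep 2009, so the next rule applies.
Among Romero and Petrov, by date the degree was conferred (earlier first): Romero (May 4, 1999) before Petrov (Nov 7, 2001).
Kapoor and Andersen are each Associate Professor, so the next rule applies.
Kapoor and Andersen both have date of appointment to current position 23 Mar 2009, so the next rule applies.
Among Kapoor and Andersen, by date the degree was conferred (earlier first): Kapoor (Jun 23, 1996) before Andersen (Oct 1, 1997).
Full order: Beaumont, Leclerc, Mendoza, Marino, Romero, Petrov, Ibarra, Drummond, Kapoor, Andersen.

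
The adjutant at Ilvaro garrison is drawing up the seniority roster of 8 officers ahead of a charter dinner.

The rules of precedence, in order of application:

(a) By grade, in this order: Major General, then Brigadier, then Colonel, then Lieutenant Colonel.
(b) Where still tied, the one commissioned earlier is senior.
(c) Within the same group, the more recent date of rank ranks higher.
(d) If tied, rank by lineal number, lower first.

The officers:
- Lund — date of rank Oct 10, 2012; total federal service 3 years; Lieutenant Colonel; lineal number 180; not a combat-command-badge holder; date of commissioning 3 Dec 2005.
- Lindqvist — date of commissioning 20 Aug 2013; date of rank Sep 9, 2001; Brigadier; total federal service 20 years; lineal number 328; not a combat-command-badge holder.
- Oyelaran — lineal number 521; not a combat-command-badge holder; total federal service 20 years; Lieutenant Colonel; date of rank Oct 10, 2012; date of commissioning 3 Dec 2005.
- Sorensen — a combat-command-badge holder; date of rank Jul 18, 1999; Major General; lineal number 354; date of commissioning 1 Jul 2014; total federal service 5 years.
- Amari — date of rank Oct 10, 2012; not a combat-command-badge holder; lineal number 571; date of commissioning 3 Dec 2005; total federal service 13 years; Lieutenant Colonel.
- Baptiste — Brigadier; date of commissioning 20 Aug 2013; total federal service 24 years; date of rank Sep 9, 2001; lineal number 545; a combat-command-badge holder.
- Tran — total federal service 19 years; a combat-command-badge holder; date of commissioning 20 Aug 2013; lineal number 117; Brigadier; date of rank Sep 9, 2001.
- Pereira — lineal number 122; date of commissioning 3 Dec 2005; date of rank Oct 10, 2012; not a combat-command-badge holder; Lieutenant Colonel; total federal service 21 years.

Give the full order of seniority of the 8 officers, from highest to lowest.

By grade: Sorensen (Major General); then Tran, Lindqvist and Baptiste (Brigadier); then Pereira, Lund, Oyelaran and Amari (Lieutenant Colonel).
Tran, Lindqvist and Baptiste all have date of commissioning 20 Aug 2013, so the next rule applies.
Tran, Lindqvist and Baptiste all have date of rank Sep 9, 2001, so the next rule applies.
Among Tran, Lindqvist and Baptiste, by lineal number (lower first): Tran (117) before Lindqvist (328) before Baptiste (545).
Pereira, Lund, Oyelaran and Amari all have date of commissioning 3 Dec 2005, so the next rule applies.
Pereira, Lund, Oyelaran and Amari all have date of rank Oct 10, 2012, so the next rule applies.
Among Pereira, Lund, Oyelaran and Amari, by lineal number (lower first): Pereira (122) before Lund (180) before Oyelaran (521) before Amari (571).
Full order: Sorensen, Tran, Lindqvist, Baptiste, Pereira, Lund, Oyelaran, Amari.

Sorensen, Tran, Lindqvist, Baptiste, Pereira, Lund, Oyelaran, Amari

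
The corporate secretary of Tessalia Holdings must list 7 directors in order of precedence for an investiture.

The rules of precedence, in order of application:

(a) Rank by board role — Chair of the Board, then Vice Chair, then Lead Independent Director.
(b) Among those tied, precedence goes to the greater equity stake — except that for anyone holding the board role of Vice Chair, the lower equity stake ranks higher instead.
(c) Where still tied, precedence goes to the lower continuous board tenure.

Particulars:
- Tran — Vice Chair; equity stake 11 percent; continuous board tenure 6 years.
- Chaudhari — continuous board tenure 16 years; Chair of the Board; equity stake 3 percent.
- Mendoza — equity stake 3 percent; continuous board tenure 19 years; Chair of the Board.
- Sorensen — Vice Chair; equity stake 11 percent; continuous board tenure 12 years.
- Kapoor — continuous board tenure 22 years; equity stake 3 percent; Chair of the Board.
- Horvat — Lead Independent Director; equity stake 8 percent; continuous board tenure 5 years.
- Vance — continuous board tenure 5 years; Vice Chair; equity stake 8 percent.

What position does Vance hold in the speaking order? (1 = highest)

By board role: Chaudhari, Mendoza and Kapoor (Chair of the Board); then Vance, Tran and Sorensen (Vice Chair); then Horvat (Lead Independent Director).
Chaudhari, Mendoza and Kapoor all have equity stake 3 percent, so the next rule applies.
Among Chaudhari, Mendoza and Kapoor, by continuous board tenure (lower first): Chaudhari (16 years) before Mendoza (19 years) before Kapoor (22 years).
Among Vance, Tran and Sorensen, by equity stake (lower first) (reversed rule for this group): Vance (8 percent) before Tran and Sorensen (11 percent).
Among Tran and Sorensen, by continuous board tenure (lower first): Tran (6 years) before Sorensen (12 years).
Order: Chaudhari, Mendoza, Kapoor, Vance, Tran, Sorensen, Horvat. So position 4.

4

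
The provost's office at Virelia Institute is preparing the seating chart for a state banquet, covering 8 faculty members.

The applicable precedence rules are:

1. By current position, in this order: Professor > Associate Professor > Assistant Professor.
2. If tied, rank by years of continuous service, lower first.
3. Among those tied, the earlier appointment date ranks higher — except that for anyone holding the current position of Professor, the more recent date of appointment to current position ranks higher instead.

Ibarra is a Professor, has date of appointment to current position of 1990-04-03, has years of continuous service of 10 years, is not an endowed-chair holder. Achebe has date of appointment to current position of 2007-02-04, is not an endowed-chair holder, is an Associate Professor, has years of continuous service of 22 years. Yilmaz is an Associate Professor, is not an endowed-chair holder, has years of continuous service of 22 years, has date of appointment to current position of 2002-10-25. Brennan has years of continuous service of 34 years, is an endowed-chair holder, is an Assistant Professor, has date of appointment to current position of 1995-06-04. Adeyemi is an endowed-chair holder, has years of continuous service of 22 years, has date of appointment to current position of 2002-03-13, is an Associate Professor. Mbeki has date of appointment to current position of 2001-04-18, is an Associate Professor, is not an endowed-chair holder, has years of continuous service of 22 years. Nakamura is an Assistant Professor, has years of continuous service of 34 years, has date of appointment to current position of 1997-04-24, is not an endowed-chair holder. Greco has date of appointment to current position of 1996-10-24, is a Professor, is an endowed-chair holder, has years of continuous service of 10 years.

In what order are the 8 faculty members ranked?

By current position: Greco and Ibarra (Professor); then Mbeki, Adeyemi, Yilmaz and Achebe (Associate Professor); then Brennan and Nakamura (Assistant Professor).
Greco and Ibarra both have years of continuous service 10 years, so the next rule applies.
Among Greco and Ibarra, by date of appointment to current position (later first) (reversed rule for this group): Greco (1996-10-24) before Ibarra (1990-04-03).
Mbeki, Adeyemi, Yilmaz and Achebe all have years of continuous service 22 years, so the next rule applies.
Among Mbeki, Adeyemi, Yilmaz and Achebe, by date of appointment to current position (earlier first): Mbeki (2001-04-18) before Adeyemi (2002-03-13) before Yilmaz (2002-10-25) before Achebe (2007-02-04).
Brennan and Nakamura both have years of continuous service 34 years, so the next rule applies.
Among Brennan and Nakamura, by date of appointment to current position (earlier first): Brennan (1995-06-04) before Nakamura (1997-04-24).
Full order: Greco, Ibarra, Mbeki, Adeyemi, Yilmaz, Achebe, Brennan, Nakamura.

Greco, Ibarra, Mbeki, Adeyemi, Yilmaz, Achebe, Brennan, Nakamura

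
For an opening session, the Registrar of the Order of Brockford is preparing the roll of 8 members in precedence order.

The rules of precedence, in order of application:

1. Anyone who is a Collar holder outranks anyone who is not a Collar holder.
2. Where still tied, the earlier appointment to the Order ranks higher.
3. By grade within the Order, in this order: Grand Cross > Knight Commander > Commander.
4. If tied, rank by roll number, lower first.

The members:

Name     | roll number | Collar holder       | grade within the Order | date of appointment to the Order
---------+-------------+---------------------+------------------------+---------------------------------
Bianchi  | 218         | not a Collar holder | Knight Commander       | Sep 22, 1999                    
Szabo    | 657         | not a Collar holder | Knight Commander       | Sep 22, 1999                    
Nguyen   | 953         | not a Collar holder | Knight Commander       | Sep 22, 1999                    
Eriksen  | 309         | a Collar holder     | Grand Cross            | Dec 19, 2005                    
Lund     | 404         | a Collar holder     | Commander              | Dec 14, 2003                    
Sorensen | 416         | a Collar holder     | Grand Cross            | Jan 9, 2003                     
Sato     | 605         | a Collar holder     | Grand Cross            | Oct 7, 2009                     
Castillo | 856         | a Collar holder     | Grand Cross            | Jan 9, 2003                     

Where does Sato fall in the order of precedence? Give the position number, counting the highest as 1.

5

By the first rule: Sorensen, Castillo, Lund, Eriksen and Sato (each a Collar holder); then Bianchi, Szabo and Nguyen (each not a Collar holder).
Among Sorensen, Castillo, Lund, Eriksen and Sato, by date of appointment to the Order (earlier first): Sorensen and Castillo (Jan 9, 2003) before Lund (Dec 14, 2003) before Eriksen (Dec 19, 2005) before Sato (Oct 7, 2009).
Sorensen and Castillo are each Grand Cross, so the next rule applies.
Among Sorensen and Castillo, by roll number (lower first): Sorensen (416) before Castillo (856).
Bianchi, Szabo and Nguyen all have date of appointment to the Order Sep 22, 1999, so the next rule applies.
Bianchi, Szabo and Nguyen are each Knight Commander, so the next rule applies.
Among Bianchi, Szabo and Nguyen, by roll number (lower first): Bianchi (218) before Szabo (657) before Nguyen (953).
Order: Sorensen, Castillo, Lund, Eriksen, Sato, Bianchi, Szabo, Nguyen. So position 5.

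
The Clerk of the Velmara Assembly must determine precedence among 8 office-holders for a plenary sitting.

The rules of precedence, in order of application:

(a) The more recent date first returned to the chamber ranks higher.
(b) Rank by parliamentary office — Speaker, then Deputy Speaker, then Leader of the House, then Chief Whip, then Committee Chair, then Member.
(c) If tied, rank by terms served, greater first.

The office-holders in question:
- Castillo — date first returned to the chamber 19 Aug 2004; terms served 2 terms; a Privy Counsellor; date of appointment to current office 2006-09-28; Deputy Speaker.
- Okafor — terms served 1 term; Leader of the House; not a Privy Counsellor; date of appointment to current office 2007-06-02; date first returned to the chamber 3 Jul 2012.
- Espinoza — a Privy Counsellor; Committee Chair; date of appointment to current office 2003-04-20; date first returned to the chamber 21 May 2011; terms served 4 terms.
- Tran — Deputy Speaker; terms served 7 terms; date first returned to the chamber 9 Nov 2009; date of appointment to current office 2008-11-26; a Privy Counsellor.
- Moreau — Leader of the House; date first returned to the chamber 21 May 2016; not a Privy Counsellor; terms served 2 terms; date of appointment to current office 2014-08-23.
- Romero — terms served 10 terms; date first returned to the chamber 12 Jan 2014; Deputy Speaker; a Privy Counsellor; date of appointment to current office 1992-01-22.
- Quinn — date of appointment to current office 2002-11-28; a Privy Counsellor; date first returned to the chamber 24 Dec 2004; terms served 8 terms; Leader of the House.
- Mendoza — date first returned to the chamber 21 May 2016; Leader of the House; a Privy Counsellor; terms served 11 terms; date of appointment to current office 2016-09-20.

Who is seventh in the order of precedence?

Quinn

By date first returned to the chamber (later first): Mendoza and Moreau (both 21 May 2016); then Romero (12 Jan 2014); then Okafor (3 Jul 2012); then Espinoza (21 May 2011); then Tran (9 Nov 2009); then Quinn (24 Dec 2004); then Castillo (19 Aug 2004).
Mendoza and Moreau are each Leader of the House, so the next rule applies.
Among Mendoza and Moreau, by terms served (higher first): Mendoza (11 terms) before Moreau (2 terms).
Order: Mendoza, Moreau, Romero, Okafor, Espinoza, Tran, Quinn, Castillo.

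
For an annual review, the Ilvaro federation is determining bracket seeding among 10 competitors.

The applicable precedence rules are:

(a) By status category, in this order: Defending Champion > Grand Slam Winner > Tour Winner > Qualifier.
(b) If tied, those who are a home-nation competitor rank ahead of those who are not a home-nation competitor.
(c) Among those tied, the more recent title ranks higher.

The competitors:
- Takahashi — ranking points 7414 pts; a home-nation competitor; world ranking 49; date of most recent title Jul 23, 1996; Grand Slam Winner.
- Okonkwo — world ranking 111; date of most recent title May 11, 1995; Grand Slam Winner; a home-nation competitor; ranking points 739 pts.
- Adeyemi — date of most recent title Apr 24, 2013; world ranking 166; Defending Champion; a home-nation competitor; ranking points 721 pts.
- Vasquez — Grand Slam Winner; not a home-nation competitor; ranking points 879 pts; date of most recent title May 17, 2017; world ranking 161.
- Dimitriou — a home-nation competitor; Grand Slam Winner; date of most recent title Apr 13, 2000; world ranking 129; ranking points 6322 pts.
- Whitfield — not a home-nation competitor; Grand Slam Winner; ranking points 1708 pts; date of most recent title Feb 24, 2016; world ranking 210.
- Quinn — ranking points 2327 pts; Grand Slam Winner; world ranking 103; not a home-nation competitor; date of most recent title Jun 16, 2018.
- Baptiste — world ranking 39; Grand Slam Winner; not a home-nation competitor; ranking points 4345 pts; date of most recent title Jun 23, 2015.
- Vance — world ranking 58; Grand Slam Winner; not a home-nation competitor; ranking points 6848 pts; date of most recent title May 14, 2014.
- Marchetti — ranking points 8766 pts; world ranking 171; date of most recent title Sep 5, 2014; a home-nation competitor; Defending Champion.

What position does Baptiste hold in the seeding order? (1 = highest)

9

By status category: Marchetti and Adeyemi (Defending Champion); then Dimitriou, Takahashi, Okonkwo, Quinn, Vasquez, Whitfield, Baptiste and Vance (Grand Slam Winner).
Marchetti and Adeyemi are each a home-nation competitor, so the next rule applies.
Among Marchetti and Adeyemi, by date of most recent title (later first): Marchetti (Sep 5, 2014) before Adeyemi (Apr 24, 2013).
Among Dimitriou, Takahashi, Okonkwo, Quinn, Vasquez, Whitfield, Baptiste and Vance, a home-nation competitor before not a home-nation competitor: Dimitriou, Takahashi and Okonkwo (a home-nation competitor) before Quinn, Vasquez, Whitfield, Baptiste and Vance (not a home-nation competitor).
Among Dimitriou, Takahashi and Okonkwo, by date of most recent title (later first): Dimitriou (Apr 13, 2000) before Takahashi (Jul 23, 1996) before Okonkwo (May 11, 1995).
Among Quinn, Vasquez, Whitfield, Baptiste and Vance, by date of most recent title (later first): Quinn (Jun 16, 2018) before Vasquez (May 17, 2017) before Whitfield (Feb 24, 2016) before Baptiste (Jun 23, 2015) before Vance (May 14, 2014).
Order: Marchetti, Adeyemi, Dimitriou, Takahashi, Okonkwo, Quinn, Vasquez, Whitfield, Baptiste, Vance. So position 9.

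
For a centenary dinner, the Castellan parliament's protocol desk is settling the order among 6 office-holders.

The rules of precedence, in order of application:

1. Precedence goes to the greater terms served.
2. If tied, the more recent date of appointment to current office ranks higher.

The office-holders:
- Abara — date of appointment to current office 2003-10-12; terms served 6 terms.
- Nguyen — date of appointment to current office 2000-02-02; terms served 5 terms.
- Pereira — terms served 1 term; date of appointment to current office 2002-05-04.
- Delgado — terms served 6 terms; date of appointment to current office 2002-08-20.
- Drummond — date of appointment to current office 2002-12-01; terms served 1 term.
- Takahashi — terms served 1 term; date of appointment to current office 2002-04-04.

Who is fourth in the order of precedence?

Drummond

By terms served (higher first): Abara and Delgado (both 6 terms); then Nguyen (5 terms); then Drummond, Pereira and Takahashi (each 1 term).
Among Abara and Delgado, by date of appointment to current office (later first): Abara (2003-10-12) before Delgado (2002-08-20).
Among Drummond, Pereira and Takahashi, by date of appointment to current office (later first): Drummond (2002-12-01) before Pereira (2002-05-04) before Takahashi (2002-04-04).
Order: Abara, Delgado, Nguyen, Drummond, Pereira, Takahashi.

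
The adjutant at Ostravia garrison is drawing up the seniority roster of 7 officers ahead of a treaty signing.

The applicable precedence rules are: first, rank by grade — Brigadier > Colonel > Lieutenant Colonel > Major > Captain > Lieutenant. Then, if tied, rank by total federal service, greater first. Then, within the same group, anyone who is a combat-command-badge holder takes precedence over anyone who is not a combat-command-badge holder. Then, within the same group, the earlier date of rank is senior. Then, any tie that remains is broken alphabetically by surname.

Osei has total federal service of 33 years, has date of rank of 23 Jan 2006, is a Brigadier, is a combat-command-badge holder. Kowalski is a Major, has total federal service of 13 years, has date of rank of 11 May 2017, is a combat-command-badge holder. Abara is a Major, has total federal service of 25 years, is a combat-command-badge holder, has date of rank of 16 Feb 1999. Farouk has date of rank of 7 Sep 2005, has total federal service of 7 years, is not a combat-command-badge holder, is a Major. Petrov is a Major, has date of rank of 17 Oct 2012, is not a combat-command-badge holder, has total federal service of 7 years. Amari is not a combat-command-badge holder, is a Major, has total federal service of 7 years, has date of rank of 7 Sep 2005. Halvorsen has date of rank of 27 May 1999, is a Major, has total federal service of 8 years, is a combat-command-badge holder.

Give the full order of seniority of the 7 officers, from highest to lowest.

Osei, Abara, Kowalski, Halvorsen, Amari, Farouk, Petrov

By grade: Osei (Brigadier); then Abara, Kowalski, Halvorsen, Amari, Farouk and Petrov (Major).
Among Abara, Kowalski, Halvorsen, Amari, Farouk and Petrov, by total federal service (higher first): Abara (25 years) before Kowalski (13 years) before Halvorsen (8 years) before Amari, Farouk and Petrov (7 years).
Amari, Farouk and Petrov are each not a combat-command-badge holder, so the next rule applies.
Among Amari, Farouk and Petrov, by date of rank (earlier first): Amari and Farouk (7 Sep 2005) before Petrov (17 Oct 2012).
Among Amari and Farouk, alphabetically by surname: Amari before Farouk.
Full order: Osei, Abara, Kowalski, Halvorsen, Amari, Farouk, Petrov.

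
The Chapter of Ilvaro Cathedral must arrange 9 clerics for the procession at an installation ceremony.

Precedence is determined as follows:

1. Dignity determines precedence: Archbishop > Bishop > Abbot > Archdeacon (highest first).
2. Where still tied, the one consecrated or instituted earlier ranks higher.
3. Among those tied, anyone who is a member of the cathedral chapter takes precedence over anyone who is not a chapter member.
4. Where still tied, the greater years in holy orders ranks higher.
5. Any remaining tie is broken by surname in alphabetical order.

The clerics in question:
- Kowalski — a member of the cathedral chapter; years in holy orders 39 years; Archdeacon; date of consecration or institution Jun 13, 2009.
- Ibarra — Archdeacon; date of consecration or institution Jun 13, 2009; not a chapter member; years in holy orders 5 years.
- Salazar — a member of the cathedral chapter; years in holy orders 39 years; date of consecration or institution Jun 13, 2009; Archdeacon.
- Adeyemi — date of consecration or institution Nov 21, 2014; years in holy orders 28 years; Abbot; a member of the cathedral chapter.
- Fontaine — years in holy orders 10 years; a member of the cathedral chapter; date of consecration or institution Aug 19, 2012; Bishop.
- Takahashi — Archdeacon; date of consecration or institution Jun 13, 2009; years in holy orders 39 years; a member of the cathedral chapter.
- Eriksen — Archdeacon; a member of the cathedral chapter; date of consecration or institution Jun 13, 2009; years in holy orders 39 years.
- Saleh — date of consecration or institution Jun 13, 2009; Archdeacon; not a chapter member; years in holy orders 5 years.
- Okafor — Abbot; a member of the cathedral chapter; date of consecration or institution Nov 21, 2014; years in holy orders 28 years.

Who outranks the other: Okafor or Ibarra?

Okafor

By dignity: Fontaine (Bishop); then Adeyemi and Okafor (Abbot); then Eriksen, Kowalski, Salazar, Takahashi, Ibarra and Saleh (Archdeacon).
Adeyemi and Okafor both have date of consecration or institution Nov 21, 2014, so the next rule applies.
Adeyemi and Okafor are each a member of the cathedral chapter, so the next rule applies.
Adeyemi and Okafor both have years in holy orders 28 years, so the next rule applies.
Among Adeyemi and Okafor, alphabetically by surname: Adeyemi before Okafor.
Eriksen, Kowalski, Salazar, Takahashi, Ibarra and Saleh all have date of consecration or institution Jun 13, 2009, so the next rule applies.
Among Eriksen, Kowalski, Salazar, Takahashi, Ibarra and Saleh, a member of the cathedral chapter before not a chapter member: Eriksen, Kowalski, Salazar and Takahashi (a member of the cathedral chapter) before Ibarra and Saleh (not a chapter member).
Eriksen, Kowalski, Salazar and Takahashi all have years in holy orders 39 years, so the next rule applies.
Among Eriksen, Kowalski, Salazar and Takahashi, alphabetically by surname: Eriksen before Kowalski before Salazar before Takahashi.
Ibarra and Saleh both have years in holy orders 5 years, so the next rule applies.
Among Ibarra and Saleh, alphabetically by surname: Ibarra before Saleh.
So Okafor takes precedence.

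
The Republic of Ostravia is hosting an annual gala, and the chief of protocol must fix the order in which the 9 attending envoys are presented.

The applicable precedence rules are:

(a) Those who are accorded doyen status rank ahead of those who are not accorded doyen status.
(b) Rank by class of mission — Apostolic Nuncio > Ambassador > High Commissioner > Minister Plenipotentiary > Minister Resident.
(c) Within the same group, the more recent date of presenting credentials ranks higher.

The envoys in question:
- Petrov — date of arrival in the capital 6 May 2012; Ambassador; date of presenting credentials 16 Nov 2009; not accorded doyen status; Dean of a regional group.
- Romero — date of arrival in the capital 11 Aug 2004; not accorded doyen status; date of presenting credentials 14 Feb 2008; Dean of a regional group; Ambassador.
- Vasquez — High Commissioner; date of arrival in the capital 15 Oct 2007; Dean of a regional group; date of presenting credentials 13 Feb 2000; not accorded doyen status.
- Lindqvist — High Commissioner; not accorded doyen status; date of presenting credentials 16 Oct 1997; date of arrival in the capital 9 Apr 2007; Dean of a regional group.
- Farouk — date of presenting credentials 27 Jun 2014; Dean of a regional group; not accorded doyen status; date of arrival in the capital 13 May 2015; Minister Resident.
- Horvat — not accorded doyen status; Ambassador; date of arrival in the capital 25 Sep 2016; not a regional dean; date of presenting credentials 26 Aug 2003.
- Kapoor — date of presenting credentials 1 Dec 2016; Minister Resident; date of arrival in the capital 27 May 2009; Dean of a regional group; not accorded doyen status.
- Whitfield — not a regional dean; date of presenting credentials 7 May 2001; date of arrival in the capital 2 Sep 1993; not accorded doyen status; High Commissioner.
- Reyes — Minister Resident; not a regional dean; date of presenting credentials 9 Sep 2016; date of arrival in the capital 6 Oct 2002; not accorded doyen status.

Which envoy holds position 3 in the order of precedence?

Horvat

By the first rule: Petrov, Romero, Horvat, Whitfield, Vasquez, Lindqvist, Kapoor, Reyes and Farouk (each not accorded doyen status).
Among Petrov, Romero, Horvat, Whitfield, Vasquez, Lindqvist, Kapoor, Reyes and Farouk, by class of mission: Petrov, Romero and Horvat (Ambassador) before Whitfield, Vasquez and Lindqvist (High Commissioner) before Kapoor, Reyes and Farouk (Minister Resident).
Among Petrov, Romero and Horvat, by date of presenting credentials (later first): Petrov (16 Nov 2009) before Romero (14 Feb 2008) before Horvat (26 Aug 2003).
Among Whitfield, Vasquez and Lindqvist, by date of presenting credentials (later first): Whitfield (7 May 2001) before Vasquez (13 Feb 2000) before Lindqvist (16 Oct 1997).
Among Kapoor, Reyes and Farouk, by date of presenting credentials (later first): Kapoor (1 Dec 2016) before Reyes (9 Sep 2016) before Farouk (27 Jun 2014).
Order: Petrov, Romero, Horvat, Whitfield, Vasquez, Lindqvist, Kapoor, Reyes, Farouk.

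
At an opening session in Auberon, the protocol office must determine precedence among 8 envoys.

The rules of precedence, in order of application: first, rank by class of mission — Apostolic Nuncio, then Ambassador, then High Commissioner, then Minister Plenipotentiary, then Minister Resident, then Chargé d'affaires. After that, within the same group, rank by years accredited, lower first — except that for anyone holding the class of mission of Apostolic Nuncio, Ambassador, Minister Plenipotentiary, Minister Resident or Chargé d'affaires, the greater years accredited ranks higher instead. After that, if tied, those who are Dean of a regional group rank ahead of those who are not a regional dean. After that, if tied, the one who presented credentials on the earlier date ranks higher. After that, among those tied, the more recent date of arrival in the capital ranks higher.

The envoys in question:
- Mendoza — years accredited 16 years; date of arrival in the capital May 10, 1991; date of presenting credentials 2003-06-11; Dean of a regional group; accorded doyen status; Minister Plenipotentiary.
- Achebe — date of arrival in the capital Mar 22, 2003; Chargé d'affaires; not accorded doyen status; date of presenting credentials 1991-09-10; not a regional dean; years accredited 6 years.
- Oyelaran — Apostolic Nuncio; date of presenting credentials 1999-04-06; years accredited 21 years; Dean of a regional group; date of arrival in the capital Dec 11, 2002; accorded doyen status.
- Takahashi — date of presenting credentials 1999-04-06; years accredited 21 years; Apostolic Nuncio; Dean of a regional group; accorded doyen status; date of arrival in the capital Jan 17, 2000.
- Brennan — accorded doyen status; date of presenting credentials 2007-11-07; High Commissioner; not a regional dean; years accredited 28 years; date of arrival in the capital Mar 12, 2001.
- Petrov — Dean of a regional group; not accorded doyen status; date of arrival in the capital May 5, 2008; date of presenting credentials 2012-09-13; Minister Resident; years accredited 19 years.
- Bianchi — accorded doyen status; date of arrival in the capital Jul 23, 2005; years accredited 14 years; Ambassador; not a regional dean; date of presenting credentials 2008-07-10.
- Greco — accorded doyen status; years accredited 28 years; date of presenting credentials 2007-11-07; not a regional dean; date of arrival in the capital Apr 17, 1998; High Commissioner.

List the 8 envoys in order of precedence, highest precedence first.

Oyelaran, Takahashi, Bianchi, Brennan, Greco, Mendoza, Petrov, Achebe

By class of mission: Oyelaran and Takahashi (Apostolic Nuncio); then Bianchi (Ambassador); then Brennan and Greco (High Commissioner); then Mendoza (Minister Plenipotentiary); then Petrov (Minister Resident); then Achebe (Chargé d'affaires).
Oyelaran and Takahashi both have years accredited 21 years, so the next rule applies.
Oyelaran and Takahashi are each Dean of a regional group, so the next rule applies.
Oyelaran and Takahashi both have date of presenting credentials 1999-04-06, so the next rule applies.
Among Oyelaran and Takahashi, by date of arrival in the capital (later first): Oyelaran (Dec 11, 2002) before Takahashi (Jan 17, 2000).
Brennan and Greco both have years accredited 28 years, so the next rule applies.
Brennan and Greco are each not a regional dean, so the next rule applies.
Brennan and Greco both have date of presenting credentials 2007-11-07, so the next rule applies.
Among Brennan and Greco, by date of arrival in the capital (later first): Brennan (Mar 12, 2001) before Greco (Apr 17, 1998).
Full order: Oyelaran, Takahashi, Bianchi, Brennan, Greco, Mendoza, Petrov, Achebe.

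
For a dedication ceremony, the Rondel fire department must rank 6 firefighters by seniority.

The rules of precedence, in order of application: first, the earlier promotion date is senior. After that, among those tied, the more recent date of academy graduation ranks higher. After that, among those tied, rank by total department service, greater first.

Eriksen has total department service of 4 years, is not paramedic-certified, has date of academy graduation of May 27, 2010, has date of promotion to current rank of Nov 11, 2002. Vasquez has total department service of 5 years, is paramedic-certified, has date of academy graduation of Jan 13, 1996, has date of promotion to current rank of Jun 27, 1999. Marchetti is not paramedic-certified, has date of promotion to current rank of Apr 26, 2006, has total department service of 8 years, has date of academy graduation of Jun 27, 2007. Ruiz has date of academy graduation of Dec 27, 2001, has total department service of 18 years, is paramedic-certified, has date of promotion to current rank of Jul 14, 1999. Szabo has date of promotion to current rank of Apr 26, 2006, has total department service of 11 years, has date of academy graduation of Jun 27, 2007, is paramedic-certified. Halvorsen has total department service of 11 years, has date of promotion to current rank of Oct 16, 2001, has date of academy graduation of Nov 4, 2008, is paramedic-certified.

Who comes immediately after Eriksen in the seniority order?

Szabo

By date of promotion to current rank (earlier first): Vasquez (Jun 27, 1999); then Ruiz (Jul 14, 1999); then Halvorsen (Oct 16, 2001); then Eriksen (Nov 11, 2002); then Szabo and Marchetti (both Apr 26, 2006).
Szabo and Marchetti both have date of academy graduation Jun 27, 2007, so the next rule applies.
Among Szabo and Marchetti, by total department service (higher first): Szabo (11 years) before Marchetti (8 years).
Order: Vasquez, Ruiz, Halvorsen, Eriksen, Szabo, Marchetti.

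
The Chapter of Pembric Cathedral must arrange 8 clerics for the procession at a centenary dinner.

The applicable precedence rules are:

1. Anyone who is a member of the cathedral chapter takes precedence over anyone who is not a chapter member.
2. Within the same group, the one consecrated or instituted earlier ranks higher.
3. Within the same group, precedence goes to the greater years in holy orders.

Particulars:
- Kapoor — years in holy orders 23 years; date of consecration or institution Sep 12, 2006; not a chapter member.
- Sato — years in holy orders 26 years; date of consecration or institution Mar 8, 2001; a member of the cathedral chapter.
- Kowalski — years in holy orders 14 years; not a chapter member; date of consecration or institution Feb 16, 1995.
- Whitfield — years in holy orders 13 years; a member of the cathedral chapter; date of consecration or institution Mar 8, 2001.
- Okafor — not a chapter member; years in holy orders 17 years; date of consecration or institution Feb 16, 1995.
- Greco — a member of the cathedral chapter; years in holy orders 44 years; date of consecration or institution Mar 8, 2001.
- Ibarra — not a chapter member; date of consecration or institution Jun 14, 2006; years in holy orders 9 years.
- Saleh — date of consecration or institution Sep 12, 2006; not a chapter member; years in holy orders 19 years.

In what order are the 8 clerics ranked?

By the first rule: Greco, Sato and Whitfield (each a member of the cathedral chapter); then Okafor, Kowalski, Ibarra, Kapoor and Saleh (each not a chapter member).
Greco, Sato and Whitfield all have date of consecration or institution Mar 8, 2001, so the next rule applies.
Among Greco, Sato and Whitfield, by years in holy orders (higher first): Greco (44 years) before Sato (26 years) before Whitfield (13 years).
Among Okafor, Kowalski, Ibarra, Kapoor and Saleh, by date of consecration or institution (earlier first): Okafor and Kowalski (Feb 16, 1995) before Ibarra (Jun 14, 2006) before Kapoor and Saleh (Sep 12, 2006).
Among Okafor and Kowalski, by years in holy orders (higher first): Okafor (17 years) before Kowalski (14 years).
Among Kapoor and Saleh, by years in holy orders (higher first): Kapoor (23 years) before Saleh (19 years).
Full order: Greco, Sato, Whitfield, Okafor, Kowalski, Ibarra, Kapoor, Saleh.

Greco, Sato, Whitfield, Okafor, Kowalski, Ibarra, Kapoor, Saleh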